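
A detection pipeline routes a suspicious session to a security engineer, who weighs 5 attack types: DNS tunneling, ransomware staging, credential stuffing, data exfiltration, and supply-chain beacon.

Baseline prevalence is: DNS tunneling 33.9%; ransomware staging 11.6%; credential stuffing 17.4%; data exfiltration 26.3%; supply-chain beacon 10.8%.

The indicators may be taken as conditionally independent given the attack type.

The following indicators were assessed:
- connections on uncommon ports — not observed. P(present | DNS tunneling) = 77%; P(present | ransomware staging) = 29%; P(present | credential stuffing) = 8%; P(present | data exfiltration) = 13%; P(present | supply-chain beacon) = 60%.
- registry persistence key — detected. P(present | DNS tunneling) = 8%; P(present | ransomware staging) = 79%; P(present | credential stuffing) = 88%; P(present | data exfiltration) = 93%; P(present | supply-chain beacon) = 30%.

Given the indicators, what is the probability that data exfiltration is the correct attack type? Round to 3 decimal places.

By Bayes' rule with conditional independence, the unnormalized weight for each hypothesis is prior × ∏ likelihoods (using 1 − P(present | H) for each absent indicator):
  DNS tunneling: 0.339 × (1 − 0.77) × 0.08 = 0.0062376
  ransomware staging: 0.116 × (1 − 0.29) × 0.79 = 0.065064
  credential stuffing: 0.174 × (1 − 0.08) × 0.88 = 0.14087
  data exfiltration: 0.263 × (1 − 0.13) × 0.93 = 0.21279
  supply-chain beacon: 0.108 × (1 − 0.60) × 0.30 = 0.01296
Marginal likelihood of the evidence = 0.43793.
P(data exfiltration | evidence) = 0.21279 / 0.43793 ≈ 0.486.

0.486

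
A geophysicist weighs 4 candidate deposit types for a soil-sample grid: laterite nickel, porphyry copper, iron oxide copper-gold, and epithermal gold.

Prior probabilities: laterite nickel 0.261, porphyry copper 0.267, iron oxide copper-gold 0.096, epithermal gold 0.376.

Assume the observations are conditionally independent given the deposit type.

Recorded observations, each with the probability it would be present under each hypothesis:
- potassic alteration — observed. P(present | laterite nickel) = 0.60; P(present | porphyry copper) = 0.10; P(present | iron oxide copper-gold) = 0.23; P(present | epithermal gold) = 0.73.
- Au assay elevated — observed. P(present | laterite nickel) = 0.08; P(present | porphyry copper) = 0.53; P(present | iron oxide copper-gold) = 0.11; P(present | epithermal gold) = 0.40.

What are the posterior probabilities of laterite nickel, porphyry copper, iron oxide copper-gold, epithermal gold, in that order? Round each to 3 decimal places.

0.090, 0.102, 0.017, 0.790

By Bayes' rule with conditional independence, the unnormalized weight for each hypothesis is prior × ∏ likelihoods:
  laterite nickel: 0.261 × 0.60 × 0.08 = 0.012528
  porphyry copper: 0.267 × 0.10 × 0.53 = 0.014151
  iron oxide copper-gold: 0.096 × 0.23 × 0.11 = 0.0024288
  epithermal gold: 0.376 × 0.73 × 0.40 = 0.10979
The unnormalized weights sum to 0.1389.
P(laterite nickel | evidence) = 0.012528 / 0.1389 ≈ 0.090
P(porphyry copper | evidence) = 0.014151 / 0.1389 ≈ 0.102
P(iron oxide copper-gold | evidence) = 0.0024288 / 0.1389 ≈ 0.017
P(epithermal gold | evidence) = 0.10979 / 0.1389 ≈ 0.790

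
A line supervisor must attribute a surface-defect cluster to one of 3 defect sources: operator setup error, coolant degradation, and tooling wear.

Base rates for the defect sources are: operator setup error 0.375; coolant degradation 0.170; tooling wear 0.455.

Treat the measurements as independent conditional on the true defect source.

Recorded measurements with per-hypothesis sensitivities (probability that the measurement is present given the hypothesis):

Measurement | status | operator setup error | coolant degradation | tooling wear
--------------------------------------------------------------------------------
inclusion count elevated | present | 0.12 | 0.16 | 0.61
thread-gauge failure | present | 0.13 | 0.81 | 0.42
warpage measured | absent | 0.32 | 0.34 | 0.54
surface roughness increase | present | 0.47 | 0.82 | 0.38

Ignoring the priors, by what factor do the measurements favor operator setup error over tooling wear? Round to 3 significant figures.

0.111

Joint likelihood of the measurement pattern under each hypothesis (using 1 − P(present | H) for each absent measurement):
  operator setup error: 0.12 × 0.13 × (1 − 0.32) × 0.47 = 0.0049858
  tooling wear: 0.61 × 0.42 × (1 − 0.54) × 0.38 = 0.044784
Bayes factor = 0.0049858 / 0.044784 ≈ 0.111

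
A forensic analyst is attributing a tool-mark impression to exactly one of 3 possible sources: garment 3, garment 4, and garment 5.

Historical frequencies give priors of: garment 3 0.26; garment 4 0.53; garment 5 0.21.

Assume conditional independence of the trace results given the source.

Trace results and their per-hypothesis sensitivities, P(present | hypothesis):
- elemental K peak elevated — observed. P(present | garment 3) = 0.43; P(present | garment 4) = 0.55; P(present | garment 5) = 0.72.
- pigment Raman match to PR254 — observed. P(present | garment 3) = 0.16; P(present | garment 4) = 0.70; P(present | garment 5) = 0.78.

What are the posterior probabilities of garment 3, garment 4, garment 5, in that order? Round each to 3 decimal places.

Multiply each prior by the joint likelihood of the trace result pattern:
  garment 3: 0.26 × 0.43 × 0.16 = 0.017888
  garment 4: 0.53 × 0.55 × 0.70 = 0.20405
  garment 5: 0.21 × 0.72 × 0.78 = 0.11794
Normalizing constant Z = 0.017888 + 0.20405 + 0.11794 = 0.33987.
P(garment 3 | evidence) = 0.017888 / 0.33987 ≈ 0.053
P(garment 4 | evidence) = 0.20405 / 0.33987 ≈ 0.600
P(garment 5 | evidence) = 0.11794 / 0.33987 ≈ 0.347

0.053, 0.600, 0.347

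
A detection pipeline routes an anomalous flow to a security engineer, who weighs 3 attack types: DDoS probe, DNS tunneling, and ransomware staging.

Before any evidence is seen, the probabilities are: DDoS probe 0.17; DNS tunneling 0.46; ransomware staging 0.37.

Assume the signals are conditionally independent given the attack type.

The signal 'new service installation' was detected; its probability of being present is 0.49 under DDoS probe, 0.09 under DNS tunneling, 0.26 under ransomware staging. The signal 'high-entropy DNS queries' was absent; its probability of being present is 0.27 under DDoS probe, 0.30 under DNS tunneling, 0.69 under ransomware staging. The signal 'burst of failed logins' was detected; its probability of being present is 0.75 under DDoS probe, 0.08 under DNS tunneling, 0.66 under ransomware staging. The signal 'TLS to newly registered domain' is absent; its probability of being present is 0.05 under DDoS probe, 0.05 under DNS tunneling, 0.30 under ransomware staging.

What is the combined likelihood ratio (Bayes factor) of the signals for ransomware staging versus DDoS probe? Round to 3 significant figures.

Take the product of per-signal likelihoods under each hypothesis (using 1 − P(present | H) for each absent signal), then divide.
  ransomware staging: 0.26 × (1 − 0.69) × 0.66 × (1 − 0.30) = 0.037237
  DDoS probe: 0.49 × (1 − 0.27) × 0.75 × (1 − 0.05) = 0.25486
Bayes factor = 0.037237 / 0.25486 ≈ 0.146

0.146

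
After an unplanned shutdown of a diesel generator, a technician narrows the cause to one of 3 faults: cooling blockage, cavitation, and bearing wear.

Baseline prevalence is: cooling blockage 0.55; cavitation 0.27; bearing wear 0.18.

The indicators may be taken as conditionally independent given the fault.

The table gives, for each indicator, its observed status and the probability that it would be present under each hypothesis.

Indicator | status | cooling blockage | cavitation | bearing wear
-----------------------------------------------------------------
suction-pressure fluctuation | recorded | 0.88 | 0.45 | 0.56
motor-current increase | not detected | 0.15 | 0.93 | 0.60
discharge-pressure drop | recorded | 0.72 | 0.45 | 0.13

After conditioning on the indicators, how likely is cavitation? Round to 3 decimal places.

Multiply each prior by the joint likelihood of the indicator pattern (using 1 − P(present | H) for each absent indicator):
  cooling blockage: 0.55 × 0.88 × (1 − 0.15) × 0.72 = 0.29621
  cavitation: 0.27 × 0.45 × (1 − 0.93) × 0.45 = 0.0038272
  bearing wear: 0.18 × 0.56 × (1 − 0.60) × 0.13 = 0.0052416
Marginal likelihood of the evidence = 0.30528.
P(cavitation | evidence) = 0.0038272 / 0.30528 ≈ 0.013.

0.013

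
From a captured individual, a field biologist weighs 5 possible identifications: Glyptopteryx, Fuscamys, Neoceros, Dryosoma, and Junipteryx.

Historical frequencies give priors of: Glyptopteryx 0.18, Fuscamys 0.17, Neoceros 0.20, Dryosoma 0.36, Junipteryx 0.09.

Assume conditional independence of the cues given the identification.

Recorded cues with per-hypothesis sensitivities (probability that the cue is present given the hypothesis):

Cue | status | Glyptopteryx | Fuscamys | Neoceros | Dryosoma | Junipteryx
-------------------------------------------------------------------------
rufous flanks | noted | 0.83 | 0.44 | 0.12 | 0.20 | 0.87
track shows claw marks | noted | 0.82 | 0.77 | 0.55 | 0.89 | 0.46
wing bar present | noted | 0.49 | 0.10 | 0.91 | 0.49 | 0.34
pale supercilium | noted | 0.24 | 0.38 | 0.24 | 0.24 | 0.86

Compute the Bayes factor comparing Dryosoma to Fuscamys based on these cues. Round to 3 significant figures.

1.63

Joint likelihood of the cue pattern under each hypothesis:
  Dryosoma: 0.20 × 0.89 × 0.49 × 0.24 = 0.020933
  Fuscamys: 0.44 × 0.77 × 0.10 × 0.38 = 0.012874
Bayes factor = 0.020933 / 0.012874 ≈ 1.63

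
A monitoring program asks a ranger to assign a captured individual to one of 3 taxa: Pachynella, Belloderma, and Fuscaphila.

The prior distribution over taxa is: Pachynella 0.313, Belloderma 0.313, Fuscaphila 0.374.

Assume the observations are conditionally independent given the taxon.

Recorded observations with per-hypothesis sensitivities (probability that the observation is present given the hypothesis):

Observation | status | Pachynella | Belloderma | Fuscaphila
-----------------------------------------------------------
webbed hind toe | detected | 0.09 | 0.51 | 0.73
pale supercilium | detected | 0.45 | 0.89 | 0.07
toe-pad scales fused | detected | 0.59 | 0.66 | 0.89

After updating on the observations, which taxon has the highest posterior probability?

Belloderma

Multiply each prior by the joint likelihood of the evidence pattern:
  Pachynella: 0.313 × 0.09 × 0.45 × 0.59 = 0.0074791
  Belloderma: 0.313 × 0.51 × 0.89 × 0.66 = 0.093767
  Fuscaphila: 0.374 × 0.73 × 0.07 × 0.89 = 0.017009
The unnormalized weights sum to 0.11825.
P(Pachynella | evidence) ≈ 0.0074791 / 0.11825 ≈ 0.063
P(Belloderma | evidence) ≈ 0.093767 / 0.11825 ≈ 0.793
P(Fuscaphila | evidence) ≈ 0.017009 / 0.11825 ≈ 0.144
The largest is 0.793, so Belloderma is most probable.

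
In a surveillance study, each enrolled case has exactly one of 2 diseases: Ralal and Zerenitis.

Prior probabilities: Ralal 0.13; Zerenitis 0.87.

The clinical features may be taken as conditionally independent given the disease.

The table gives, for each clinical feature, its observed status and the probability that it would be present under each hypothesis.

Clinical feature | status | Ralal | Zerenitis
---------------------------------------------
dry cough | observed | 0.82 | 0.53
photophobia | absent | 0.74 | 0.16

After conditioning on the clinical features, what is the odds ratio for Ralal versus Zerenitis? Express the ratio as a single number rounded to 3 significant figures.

0.0716

The normalizing constant cancels in an odds ratio, so compute prior × likelihood for the two hypotheses only (using 1 − P(present | H) for each absent clinical feature):
  Ralal: 0.13 × 0.82 × (1 − 0.74) = 0.027716
  Zerenitis: 0.87 × 0.53 × (1 − 0.16) = 0.38732
Posterior odds = 0.027716 / 0.38732 ≈ 0.0716.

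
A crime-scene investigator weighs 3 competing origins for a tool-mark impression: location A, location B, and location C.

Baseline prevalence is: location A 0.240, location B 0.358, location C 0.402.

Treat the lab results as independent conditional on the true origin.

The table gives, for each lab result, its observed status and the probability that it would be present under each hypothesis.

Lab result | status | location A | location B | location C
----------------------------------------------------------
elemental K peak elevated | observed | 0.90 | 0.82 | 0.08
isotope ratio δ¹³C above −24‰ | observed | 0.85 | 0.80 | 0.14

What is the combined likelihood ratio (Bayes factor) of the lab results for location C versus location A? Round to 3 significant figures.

Take the product of per-lab result likelihoods under each hypothesis, then divide.
  location C: 0.08 × 0.14 = 0.0112
  location A: 0.90 × 0.85 = 0.765
Bayes factor = 0.0112 / 0.765 ≈ 0.0146

0.0146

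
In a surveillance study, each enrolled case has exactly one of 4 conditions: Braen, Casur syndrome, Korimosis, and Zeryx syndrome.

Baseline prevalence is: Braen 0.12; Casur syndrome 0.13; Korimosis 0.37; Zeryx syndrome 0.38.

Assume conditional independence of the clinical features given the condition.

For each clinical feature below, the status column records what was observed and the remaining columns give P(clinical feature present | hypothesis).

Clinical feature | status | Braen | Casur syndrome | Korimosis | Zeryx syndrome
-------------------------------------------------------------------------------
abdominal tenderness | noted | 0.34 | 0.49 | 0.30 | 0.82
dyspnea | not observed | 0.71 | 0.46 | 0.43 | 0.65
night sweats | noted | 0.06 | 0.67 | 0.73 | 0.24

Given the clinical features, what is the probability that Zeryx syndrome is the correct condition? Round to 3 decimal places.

0.272

By Bayes' rule with conditional independence, the unnormalized weight for each hypothesis is prior × ∏ likelihoods (using 1 − P(present | H) for each absent clinical feature):
  Braen: 0.12 × 0.34 × (1 − 0.71) × 0.06 = 0.00070992
  Casur syndrome: 0.13 × 0.49 × (1 − 0.46) × 0.67 = 0.023047
  Korimosis: 0.37 × 0.30 × (1 − 0.43) × 0.73 = 0.046187
  Zeryx syndrome: 0.38 × 0.82 × (1 − 0.65) × 0.24 = 0.026174
Normalizing constant Z = 0.00070992 + 0.023047 + 0.046187 + 0.026174 = 0.096118.
P(Zeryx syndrome | evidence) = 0.026174 / 0.096118 ≈ 0.272.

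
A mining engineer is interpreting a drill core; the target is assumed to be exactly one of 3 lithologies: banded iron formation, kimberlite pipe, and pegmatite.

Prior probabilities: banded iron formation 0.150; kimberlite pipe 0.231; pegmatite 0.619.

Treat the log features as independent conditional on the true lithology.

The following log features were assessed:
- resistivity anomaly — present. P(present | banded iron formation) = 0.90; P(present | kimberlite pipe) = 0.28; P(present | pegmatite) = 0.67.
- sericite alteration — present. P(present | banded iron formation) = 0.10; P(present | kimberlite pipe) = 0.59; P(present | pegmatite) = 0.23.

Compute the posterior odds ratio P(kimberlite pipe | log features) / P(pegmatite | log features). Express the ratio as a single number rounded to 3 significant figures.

0.400

Unnormalized posterior weight (prior times the log feature likelihoods) for each of the two hypotheses:
  kimberlite pipe: 0.231 × 0.28 × 0.59 = 0.038161
  pegmatite: 0.619 × 0.67 × 0.23 = 0.095388
Odds(kimberlite pipe : pegmatite) = 0.038161 / 0.095388 ≈ 0.400.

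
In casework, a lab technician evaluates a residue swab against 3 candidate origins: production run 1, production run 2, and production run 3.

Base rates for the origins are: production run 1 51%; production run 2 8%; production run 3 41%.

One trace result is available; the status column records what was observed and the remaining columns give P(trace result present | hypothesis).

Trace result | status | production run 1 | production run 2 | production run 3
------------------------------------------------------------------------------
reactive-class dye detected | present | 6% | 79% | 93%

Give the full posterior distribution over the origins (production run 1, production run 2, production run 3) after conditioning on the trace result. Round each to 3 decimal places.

For each hypothesis, the unnormalized posterior weight is prior × likelihood:
  production run 1: 0.51 × 0.06 = 0.0306
  production run 2: 0.08 × 0.79 = 0.0632
  production run 3: 0.41 × 0.93 = 0.3813
Normalizing constant Z = 0.0306 + 0.0632 + 0.3813 = 0.4751.
P(production run 1 | evidence) = 0.0306 / 0.4751 ≈ 0.064
P(production run 2 | evidence) = 0.0632 / 0.4751 ≈ 0.133
P(production run 3 | evidence) = 0.3813 / 0.4751 ≈ 0.803

0.064, 0.133, 0.803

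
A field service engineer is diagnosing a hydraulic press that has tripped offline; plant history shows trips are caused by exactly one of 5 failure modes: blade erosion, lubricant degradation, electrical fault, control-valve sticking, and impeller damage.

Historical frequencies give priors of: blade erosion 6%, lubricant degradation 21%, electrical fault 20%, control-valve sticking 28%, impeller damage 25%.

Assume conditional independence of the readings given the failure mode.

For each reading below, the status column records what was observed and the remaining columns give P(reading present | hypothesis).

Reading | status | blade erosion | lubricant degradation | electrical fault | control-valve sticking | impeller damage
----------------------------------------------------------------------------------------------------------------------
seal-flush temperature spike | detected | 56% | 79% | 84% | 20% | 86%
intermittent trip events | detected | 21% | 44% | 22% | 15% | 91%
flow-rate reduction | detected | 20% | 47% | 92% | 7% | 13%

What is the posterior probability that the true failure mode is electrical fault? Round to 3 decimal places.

Multiply each prior by the joint likelihood of the reading pattern:
  blade erosion: 0.06 × 0.56 × 0.21 × 0.20 = 0.0014112
  lubricant degradation: 0.21 × 0.79 × 0.44 × 0.47 = 0.034308
  electrical fault: 0.20 × 0.84 × 0.22 × 0.92 = 0.034003
  control-valve sticking: 0.28 × 0.20 × 0.15 × 0.07 = 0.000588
  impeller damage: 0.25 × 0.86 × 0.91 × 0.13 = 0.025434
Marginal likelihood of the evidence = 0.095745.
P(electrical fault | evidence) = 0.034003 / 0.095745 ≈ 0.355.

0.355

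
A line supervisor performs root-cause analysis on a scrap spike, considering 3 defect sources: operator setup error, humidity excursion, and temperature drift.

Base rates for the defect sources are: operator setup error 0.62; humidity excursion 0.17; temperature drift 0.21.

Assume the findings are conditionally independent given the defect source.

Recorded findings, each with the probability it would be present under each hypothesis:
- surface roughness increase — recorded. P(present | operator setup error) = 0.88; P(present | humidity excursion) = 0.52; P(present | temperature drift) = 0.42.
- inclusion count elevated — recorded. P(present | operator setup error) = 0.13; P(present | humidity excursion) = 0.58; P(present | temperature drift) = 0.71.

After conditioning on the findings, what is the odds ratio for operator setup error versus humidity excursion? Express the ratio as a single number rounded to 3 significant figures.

The normalizing constant cancels in an odds ratio, so compute prior × likelihood for the two hypotheses only:
  operator setup error: 0.62 × 0.88 × 0.13 = 0.070928
  humidity excursion: 0.17 × 0.52 × 0.58 = 0.051272
Posterior odds = 0.070928 / 0.051272 ≈ 1.38.

1.38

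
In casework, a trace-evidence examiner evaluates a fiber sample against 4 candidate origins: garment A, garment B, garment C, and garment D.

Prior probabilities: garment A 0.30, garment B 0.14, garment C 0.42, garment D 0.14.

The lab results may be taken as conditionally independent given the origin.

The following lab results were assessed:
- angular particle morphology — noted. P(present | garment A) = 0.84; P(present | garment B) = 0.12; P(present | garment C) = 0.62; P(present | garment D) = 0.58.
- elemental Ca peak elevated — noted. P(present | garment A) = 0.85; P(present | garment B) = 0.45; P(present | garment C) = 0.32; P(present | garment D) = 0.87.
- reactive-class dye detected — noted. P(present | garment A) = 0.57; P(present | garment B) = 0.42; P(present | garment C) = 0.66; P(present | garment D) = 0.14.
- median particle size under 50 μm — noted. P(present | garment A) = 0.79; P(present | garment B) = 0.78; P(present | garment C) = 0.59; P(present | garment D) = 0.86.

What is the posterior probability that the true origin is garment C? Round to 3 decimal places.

For each hypothesis, the unnormalized posterior weight is prior × product of the lab result likelihoods:
  garment A: 0.30 × 0.84 × 0.85 × 0.57 × 0.79 = 0.096454
  garment B: 0.14 × 0.12 × 0.45 × 0.42 × 0.78 = 0.0024767
  garment C: 0.42 × 0.62 × 0.32 × 0.66 × 0.59 = 0.032448
  garment D: 0.14 × 0.58 × 0.87 × 0.14 × 0.86 = 0.0085055
Normalizing constant Z = 0.096454 + 0.0024767 + 0.032448 + 0.0085055 = 0.13988.
P(garment C | evidence) = 0.032448 / 0.13988 ≈ 0.232.

0.232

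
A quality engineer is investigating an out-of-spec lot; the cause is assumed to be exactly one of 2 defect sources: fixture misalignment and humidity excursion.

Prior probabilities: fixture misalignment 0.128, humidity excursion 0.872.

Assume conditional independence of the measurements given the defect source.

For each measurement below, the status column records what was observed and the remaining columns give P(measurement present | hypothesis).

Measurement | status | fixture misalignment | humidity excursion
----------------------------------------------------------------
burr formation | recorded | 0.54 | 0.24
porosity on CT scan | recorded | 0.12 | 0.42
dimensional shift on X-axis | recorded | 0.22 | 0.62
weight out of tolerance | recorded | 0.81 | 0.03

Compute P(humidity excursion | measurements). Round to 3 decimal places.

0.525

By Bayes' rule with conditional independence, the unnormalized weight for each hypothesis is prior × ∏ likelihoods:
  fixture misalignment: 0.128 × 0.54 × 0.12 × 0.22 × 0.81 = 0.0014781
  humidity excursion: 0.872 × 0.24 × 0.42 × 0.62 × 0.03 = 0.0016349
Marginal likelihood of the evidence = 0.003113.
P(humidity excursion | evidence) = 0.0016349 / 0.003113 ≈ 0.525.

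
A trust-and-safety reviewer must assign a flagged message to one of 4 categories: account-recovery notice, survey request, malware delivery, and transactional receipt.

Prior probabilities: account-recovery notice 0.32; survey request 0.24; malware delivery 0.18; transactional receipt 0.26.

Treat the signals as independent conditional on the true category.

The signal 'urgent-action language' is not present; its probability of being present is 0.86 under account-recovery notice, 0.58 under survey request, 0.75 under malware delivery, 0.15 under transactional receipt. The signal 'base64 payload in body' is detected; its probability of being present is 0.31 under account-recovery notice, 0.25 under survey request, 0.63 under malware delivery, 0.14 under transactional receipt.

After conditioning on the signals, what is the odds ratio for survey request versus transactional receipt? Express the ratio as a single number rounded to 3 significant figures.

0.814

Posterior odds equal prior odds times the likelihood ratio; only the two competing hypotheses matter (using 1 − P(present | H) for each absent signal).
  survey request: 0.24 × (1 − 0.58) × 0.25 = 0.0252
  transactional receipt: 0.26 × (1 − 0.15) × 0.14 = 0.03094
Posterior odds = 0.0252 / 0.03094 ≈ 0.814.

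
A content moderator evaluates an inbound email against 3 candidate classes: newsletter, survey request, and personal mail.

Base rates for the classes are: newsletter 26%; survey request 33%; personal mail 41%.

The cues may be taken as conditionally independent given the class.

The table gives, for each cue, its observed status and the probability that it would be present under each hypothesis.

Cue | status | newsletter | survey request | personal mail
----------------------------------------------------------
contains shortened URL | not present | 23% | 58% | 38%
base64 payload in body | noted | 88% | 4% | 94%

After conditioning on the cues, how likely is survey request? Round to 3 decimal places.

By Bayes' rule with conditional independence, the unnormalized weight for each hypothesis is prior × ∏ likelihoods (using 1 − P(present | H) for each absent cue):
  newsletter: 0.26 × (1 − 0.23) × 0.88 = 0.17618
  survey request: 0.33 × (1 − 0.58) × 0.04 = 0.005544
  personal mail: 0.41 × (1 − 0.38) × 0.94 = 0.23895
Marginal likelihood of the evidence = 0.42067.
P(survey request | evidence) = 0.005544 / 0.42067 ≈ 0.013.

0.013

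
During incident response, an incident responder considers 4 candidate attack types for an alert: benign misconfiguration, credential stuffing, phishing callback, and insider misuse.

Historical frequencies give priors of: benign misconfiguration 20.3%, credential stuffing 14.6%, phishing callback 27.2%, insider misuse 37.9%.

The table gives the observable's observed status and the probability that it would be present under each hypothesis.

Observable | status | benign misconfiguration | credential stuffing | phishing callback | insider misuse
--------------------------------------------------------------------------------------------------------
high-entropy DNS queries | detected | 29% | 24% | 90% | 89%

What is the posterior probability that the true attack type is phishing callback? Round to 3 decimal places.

0.362

Multiply each prior by the likelihood of the observable:
  benign misconfiguration: 0.203 × 0.29 = 0.05887
  credential stuffing: 0.146 × 0.24 = 0.03504
  phishing callback: 0.272 × 0.90 = 0.2448
  insider misuse: 0.379 × 0.89 = 0.33731
Marginal likelihood of the evidence = 0.67602.
P(phishing callback | evidence) = 0.2448 / 0.67602 ≈ 0.362.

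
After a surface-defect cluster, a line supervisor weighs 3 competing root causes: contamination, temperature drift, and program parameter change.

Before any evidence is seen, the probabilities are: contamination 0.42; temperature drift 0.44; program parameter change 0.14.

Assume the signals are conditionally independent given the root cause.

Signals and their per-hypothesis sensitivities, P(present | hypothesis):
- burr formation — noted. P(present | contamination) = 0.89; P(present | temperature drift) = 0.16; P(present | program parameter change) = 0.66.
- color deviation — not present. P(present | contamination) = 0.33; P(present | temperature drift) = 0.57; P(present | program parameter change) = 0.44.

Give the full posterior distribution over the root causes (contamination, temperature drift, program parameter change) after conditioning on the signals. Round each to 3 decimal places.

Multiply each prior by the joint likelihood of the signal pattern (using 1 − P(present | H) for each absent signal):
  contamination: 0.42 × 0.89 × (1 − 0.33) = 0.25045
  temperature drift: 0.44 × 0.16 × (1 − 0.57) = 0.030272
  program parameter change: 0.14 × 0.66 × (1 − 0.44) = 0.051744
The unnormalized weights sum to 0.33246.
P(contamination | evidence) = 0.25045 / 0.33246 ≈ 0.753
P(temperature drift | evidence) = 0.030272 / 0.33246 ≈ 0.091
P(program parameter change | evidence) = 0.051744 / 0.33246 ≈ 0.156

0.753, 0.091, 0.156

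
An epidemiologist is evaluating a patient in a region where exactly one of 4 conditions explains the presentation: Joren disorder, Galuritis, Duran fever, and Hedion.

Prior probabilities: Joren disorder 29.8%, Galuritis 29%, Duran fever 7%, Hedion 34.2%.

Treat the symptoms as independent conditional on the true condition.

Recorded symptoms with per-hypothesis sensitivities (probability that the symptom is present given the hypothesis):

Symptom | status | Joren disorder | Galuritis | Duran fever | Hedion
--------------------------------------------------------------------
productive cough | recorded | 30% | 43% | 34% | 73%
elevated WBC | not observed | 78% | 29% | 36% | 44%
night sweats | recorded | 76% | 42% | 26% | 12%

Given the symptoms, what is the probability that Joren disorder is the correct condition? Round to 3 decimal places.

For each hypothesis, the unnormalized posterior weight is prior × product of the symptom likelihoods (using 1 − P(present | H) for each absent symptom):
  Joren disorder: 0.298 × 0.30 × (1 − 0.78) × 0.76 = 0.014948
  Galuritis: 0.290 × 0.43 × (1 − 0.29) × 0.42 = 0.037186
  Duran fever: 0.070 × 0.34 × (1 − 0.36) × 0.26 = 0.0039603
  Hedion: 0.342 × 0.73 × (1 − 0.44) × 0.12 = 0.016777
Normalizing constant Z = 0.014948 + 0.037186 + 0.0039603 + 0.016777 = 0.072871.
P(Joren disorder | evidence) = 0.014948 / 0.072871 ≈ 0.205.

0.205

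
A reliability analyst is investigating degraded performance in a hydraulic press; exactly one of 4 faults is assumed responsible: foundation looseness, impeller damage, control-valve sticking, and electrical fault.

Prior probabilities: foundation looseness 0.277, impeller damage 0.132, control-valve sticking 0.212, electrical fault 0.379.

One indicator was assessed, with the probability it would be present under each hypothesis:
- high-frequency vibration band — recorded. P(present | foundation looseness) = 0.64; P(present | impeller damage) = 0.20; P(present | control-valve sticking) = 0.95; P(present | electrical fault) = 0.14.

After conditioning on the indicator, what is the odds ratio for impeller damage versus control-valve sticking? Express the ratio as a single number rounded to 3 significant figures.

0.131

Posterior odds equal prior odds times the likelihood ratio; only the two competing hypotheses matter.
  impeller damage: 0.132 × 0.20 = 0.0264
  control-valve sticking: 0.212 × 0.95 = 0.2014
Odds(impeller damage : control-valve sticking) = 0.0264 / 0.2014 ≈ 0.131.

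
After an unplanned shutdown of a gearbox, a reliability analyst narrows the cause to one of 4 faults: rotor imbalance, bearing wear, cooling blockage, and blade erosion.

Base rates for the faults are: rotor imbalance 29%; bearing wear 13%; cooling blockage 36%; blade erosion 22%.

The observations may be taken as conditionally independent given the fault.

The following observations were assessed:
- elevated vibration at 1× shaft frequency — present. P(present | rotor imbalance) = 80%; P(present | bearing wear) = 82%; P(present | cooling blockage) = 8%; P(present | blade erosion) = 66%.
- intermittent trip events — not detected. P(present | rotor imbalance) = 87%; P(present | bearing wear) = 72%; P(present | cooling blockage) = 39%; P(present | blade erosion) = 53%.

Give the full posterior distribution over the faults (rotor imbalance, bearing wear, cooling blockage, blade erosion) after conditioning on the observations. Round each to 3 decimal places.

0.207, 0.205, 0.120, 0.468

By Bayes' rule with conditional independence, the unnormalized weight for each hypothesis is prior × ∏ likelihoods (using 1 − P(present | H) for each absent observation):
  rotor imbalance: 0.29 × 0.80 × (1 − 0.87) = 0.03016
  bearing wear: 0.13 × 0.82 × (1 − 0.72) = 0.029848
  cooling blockage: 0.36 × 0.08 × (1 − 0.39) = 0.017568
  blade erosion: 0.22 × 0.66 × (1 − 0.53) = 0.068244
Marginal likelihood of the evidence = 0.14582.
P(rotor imbalance | evidence) = 0.03016 / 0.14582 ≈ 0.207
P(bearing wear | evidence) = 0.029848 / 0.14582 ≈ 0.205
P(cooling blockage | evidence) = 0.017568 / 0.14582 ≈ 0.120
P(blade erosion | evidence) = 0.068244 / 0.14582 ≈ 0.468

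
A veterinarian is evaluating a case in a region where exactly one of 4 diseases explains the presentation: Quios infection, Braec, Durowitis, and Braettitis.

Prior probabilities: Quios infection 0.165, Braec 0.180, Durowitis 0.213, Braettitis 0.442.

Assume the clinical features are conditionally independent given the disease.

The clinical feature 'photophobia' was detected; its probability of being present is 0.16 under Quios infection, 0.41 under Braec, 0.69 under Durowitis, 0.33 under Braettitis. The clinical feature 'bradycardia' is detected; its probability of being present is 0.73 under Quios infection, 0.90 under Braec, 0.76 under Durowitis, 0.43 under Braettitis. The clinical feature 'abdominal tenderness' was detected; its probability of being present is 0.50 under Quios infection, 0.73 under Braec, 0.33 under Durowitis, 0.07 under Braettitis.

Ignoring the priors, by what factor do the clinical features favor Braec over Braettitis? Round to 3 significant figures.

27.1

Joint likelihood of the clinical feature pattern under each hypothesis:
  Braec: 0.41 × 0.90 × 0.73 = 0.26937
  Braettitis: 0.33 × 0.43 × 0.07 = 0.009933
Bayes factor = 0.26937 / 0.009933 ≈ 27.1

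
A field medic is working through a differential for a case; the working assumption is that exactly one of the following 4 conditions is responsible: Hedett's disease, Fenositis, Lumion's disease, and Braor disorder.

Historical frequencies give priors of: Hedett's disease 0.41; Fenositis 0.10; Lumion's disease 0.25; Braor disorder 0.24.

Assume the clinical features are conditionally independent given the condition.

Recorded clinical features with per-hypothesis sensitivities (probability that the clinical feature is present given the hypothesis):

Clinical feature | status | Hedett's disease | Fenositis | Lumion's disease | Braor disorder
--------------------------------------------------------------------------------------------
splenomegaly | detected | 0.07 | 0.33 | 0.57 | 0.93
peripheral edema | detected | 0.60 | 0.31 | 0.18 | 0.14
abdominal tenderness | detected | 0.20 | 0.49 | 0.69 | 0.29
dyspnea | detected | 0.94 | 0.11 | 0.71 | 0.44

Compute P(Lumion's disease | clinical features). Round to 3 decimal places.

For each hypothesis, the unnormalized posterior weight is prior × product of the clinical feature likelihoods:
  Hedett's disease: 0.41 × 0.07 × 0.60 × 0.20 × 0.94 = 0.0032374
  Fenositis: 0.10 × 0.33 × 0.31 × 0.49 × 0.11 = 0.0005514
  Lumion's disease: 0.25 × 0.57 × 0.18 × 0.69 × 0.71 = 0.012566
  Braor disorder: 0.24 × 0.93 × 0.14 × 0.29 × 0.44 = 0.0039872
The unnormalized weights sum to 0.020342.
P(Lumion's disease | evidence) = 0.012566 / 0.020342 ≈ 0.618.

0.618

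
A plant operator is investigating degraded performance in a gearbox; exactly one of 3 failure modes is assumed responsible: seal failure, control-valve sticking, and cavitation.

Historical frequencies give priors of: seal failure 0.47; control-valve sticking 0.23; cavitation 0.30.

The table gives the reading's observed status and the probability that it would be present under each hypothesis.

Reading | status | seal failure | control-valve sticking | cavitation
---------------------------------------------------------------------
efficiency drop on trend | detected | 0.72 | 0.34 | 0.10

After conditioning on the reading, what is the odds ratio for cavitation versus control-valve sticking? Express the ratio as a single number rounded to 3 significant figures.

0.384

Posterior odds equal prior odds times the likelihood ratio; only the two competing hypotheses matter.
  cavitation: 0.30 × 0.10 = 0.03
  control-valve sticking: 0.23 × 0.34 = 0.0782
Posterior odds = 0.03 / 0.0782 ≈ 0.384.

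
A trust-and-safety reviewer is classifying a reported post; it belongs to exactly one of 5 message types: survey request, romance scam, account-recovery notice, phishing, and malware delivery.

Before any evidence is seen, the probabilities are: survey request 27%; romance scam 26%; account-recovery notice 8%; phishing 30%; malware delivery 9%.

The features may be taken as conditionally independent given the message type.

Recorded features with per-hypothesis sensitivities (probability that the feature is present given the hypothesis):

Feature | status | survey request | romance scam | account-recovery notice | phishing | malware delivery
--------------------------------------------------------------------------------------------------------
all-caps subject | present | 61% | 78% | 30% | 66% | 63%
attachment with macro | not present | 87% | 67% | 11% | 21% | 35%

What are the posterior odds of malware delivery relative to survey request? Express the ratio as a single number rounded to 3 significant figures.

1.72

Posterior odds equal prior odds times the likelihood ratio; only the two competing hypotheses matter (using 1 − P(present | H) for each absent feature).
  malware delivery: 0.09 × 0.63 × (1 − 0.35) = 0.036855
  survey request: 0.27 × 0.61 × (1 − 0.87) = 0.021411
Posterior odds = 0.036855 / 0.021411 ≈ 1.72.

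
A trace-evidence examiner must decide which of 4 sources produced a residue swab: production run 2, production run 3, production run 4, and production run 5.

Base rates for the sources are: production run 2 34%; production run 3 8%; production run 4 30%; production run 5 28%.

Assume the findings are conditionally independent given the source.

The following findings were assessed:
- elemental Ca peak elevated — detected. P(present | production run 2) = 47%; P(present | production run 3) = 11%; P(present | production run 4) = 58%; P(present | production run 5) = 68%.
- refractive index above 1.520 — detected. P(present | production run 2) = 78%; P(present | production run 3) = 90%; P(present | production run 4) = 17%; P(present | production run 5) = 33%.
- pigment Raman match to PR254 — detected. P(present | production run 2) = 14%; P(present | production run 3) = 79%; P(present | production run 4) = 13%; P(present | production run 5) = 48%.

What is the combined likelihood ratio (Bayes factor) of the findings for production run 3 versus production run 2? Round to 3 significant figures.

1.52

The Bayes factor is the ratio of the joint likelihoods of the evidence pattern under the two hypotheses.
  production run 3: 0.11 × 0.90 × 0.79 = 0.07821
  production run 2: 0.47 × 0.78 × 0.14 = 0.051324
Bayes factor = 0.07821 / 0.051324 ≈ 1.52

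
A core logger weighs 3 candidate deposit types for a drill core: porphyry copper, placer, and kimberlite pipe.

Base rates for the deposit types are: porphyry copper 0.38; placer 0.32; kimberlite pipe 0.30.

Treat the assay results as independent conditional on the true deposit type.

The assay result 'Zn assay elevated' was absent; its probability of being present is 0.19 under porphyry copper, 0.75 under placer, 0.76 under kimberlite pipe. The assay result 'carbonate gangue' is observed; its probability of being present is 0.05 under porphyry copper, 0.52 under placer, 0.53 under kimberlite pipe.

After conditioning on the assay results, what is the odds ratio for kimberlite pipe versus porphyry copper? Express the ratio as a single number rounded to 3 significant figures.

The normalizing constant cancels in an odds ratio, so compute prior × likelihood for the two hypotheses only (using 1 − P(present | H) for each absent assay result):
  kimberlite pipe: 0.30 × (1 − 0.76) × 0.53 = 0.03816
  porphyry copper: 0.38 × (1 − 0.19) × 0.05 = 0.01539
Odds(kimberlite pipe : porphyry copper) = 0.03816 / 0.01539 ≈ 2.48.

2.48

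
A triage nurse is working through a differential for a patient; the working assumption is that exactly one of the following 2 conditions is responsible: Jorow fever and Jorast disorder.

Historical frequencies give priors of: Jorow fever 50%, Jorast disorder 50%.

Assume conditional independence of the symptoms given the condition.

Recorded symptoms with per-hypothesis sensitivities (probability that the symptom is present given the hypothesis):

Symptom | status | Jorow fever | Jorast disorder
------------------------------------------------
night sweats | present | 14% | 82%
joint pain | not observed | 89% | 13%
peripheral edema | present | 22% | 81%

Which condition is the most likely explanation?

Multiply each prior by the joint likelihood of the symptom pattern (using 1 − P(present | H) for each absent symptom):
  Jorow fever: 0.50 × 0.14 × (1 − 0.89) × 0.22 = 0.001694
  Jorast disorder: 0.50 × 0.82 × (1 − 0.13) × 0.81 = 0.28893
Normalizing constant Z = 0.001694 + 0.28893 = 0.29062.
P(Jorow fever | evidence) ≈ 0.001694 / 0.29062 ≈ 0.006
P(Jorast disorder | evidence) ≈ 0.28893 / 0.29062 ≈ 0.994
The largest is 0.994, so Jorast disorder is most probable.

Jorast disorder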